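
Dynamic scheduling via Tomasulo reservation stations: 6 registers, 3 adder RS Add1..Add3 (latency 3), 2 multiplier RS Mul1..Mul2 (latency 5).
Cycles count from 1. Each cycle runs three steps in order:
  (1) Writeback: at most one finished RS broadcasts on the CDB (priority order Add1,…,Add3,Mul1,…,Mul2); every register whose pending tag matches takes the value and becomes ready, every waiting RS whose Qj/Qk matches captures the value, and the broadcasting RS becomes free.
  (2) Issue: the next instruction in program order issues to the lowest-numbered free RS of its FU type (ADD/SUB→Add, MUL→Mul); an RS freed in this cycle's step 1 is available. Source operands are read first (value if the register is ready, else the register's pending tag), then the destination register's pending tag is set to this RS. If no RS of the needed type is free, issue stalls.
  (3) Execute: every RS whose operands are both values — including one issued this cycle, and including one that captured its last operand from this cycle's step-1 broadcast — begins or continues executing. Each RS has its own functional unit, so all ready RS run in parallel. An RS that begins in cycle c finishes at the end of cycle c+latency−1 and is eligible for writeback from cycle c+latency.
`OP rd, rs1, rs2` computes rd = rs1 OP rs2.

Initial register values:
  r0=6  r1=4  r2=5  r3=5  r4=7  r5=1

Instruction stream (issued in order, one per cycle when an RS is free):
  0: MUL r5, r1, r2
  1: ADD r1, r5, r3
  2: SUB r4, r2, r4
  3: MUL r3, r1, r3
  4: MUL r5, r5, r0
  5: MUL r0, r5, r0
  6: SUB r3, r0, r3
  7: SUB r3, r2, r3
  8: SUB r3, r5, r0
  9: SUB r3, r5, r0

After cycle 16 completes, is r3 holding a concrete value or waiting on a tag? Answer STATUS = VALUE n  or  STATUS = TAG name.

c1: issue MUL r5<-Mul1 | r0:6,r1:4,r2:5,r3:5,r4:7,r5:Mul1
c2: issue ADD r1<-Add1 | r0:6,r1:Add1,r2:5,r3:5,r4:7,r5:Mul1
c3: issue SUB r4<-Add2 | r0:6,r1:Add1,r2:5,r3:5,r4:Add2,r5:Mul1
c4: issue MUL r3<-Mul2 | r0:6,r1:Add1,r2:5,r3:Mul2,r4:Add2,r5:Mul1
c5: stall | r0:6,r1:Add1,r2:5,r3:Mul2,r4:Add2,r5:Mul1
c6: CDB Add2=-2; stall | r0:6,r1:Add1,r2:5,r3:Mul2,r4:-2,r5:Mul1
c7: CDB Mul1=20; issue MUL r5<-Mul1 | r0:6,r1:Add1,r2:5,r3:Mul2,r4:-2,r5:Mul1
c8: stall | r0:6,r1:Add1,r2:5,r3:Mul2,r4:-2,r5:Mul1
c9: stall | r0:6,r1:Add1,r2:5,r3:Mul2,r4:-2,r5:Mul1
c10: CDB Add1=25; stall | r0:6,r1:25,r2:5,r3:Mul2,r4:-2,r5:Mul1
c11: stall | r0:6,r1:25,r2:5,r3:Mul2,r4:-2,r5:Mul1
c12: CDB Mul1=120; issue MUL r0<-Mul1 | r0:Mul1,r1:25,r2:5,r3:Mul2,r4:-2,r5:120
c13: issue SUB r3<-Add1 | r0:Mul1,r1:25,r2:5,r3:Add1,r4:-2,r5:120
c14: issue SUB r3<-Add2 | r0:Mul1,r1:25,r2:5,r3:Add2,r4:-2,r5:120
c15: CDB Mul2=125; issue SUB r3<-Add3 | r0:Mul1,r1:25,r2:5,r3:Add3,r4:-2,r5:120
c16: stall | r0:Mul1,r1:25,r2:5,r3:Add3,r4:-2,r5:120

STATUS = TAG Add3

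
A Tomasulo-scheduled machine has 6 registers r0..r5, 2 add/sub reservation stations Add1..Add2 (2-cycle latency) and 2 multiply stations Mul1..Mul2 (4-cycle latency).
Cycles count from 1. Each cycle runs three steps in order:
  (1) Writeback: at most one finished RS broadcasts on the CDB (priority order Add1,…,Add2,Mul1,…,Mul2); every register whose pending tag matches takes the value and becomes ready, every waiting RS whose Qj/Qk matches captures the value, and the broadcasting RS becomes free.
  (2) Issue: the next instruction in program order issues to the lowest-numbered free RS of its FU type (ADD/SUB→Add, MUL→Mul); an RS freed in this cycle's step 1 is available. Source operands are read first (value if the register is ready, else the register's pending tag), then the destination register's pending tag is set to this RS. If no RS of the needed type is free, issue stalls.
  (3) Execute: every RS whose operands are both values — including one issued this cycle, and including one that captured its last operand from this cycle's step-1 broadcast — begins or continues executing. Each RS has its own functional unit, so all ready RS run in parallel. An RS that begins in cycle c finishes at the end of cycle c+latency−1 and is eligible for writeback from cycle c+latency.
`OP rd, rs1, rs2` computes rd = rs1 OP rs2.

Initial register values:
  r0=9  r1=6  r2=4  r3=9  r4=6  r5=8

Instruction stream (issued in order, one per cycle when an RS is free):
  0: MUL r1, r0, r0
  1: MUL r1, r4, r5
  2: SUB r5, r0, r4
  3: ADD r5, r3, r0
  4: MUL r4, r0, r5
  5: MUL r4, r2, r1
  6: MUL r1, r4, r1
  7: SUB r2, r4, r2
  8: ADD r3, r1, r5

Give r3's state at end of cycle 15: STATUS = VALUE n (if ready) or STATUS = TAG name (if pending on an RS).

STATUS = TAG Add2

  c1: issue MUL r1<-Mul1  regs: r0:9,r1:Mul1,r2:4,r3:9,r4:6,r5:8
  c2: issue MUL r1<-Mul2  regs: r0:9,r1:Mul2,r2:4,r3:9,r4:6,r5:8
  c3: issue SUB r5<-Add1  regs: r0:9,r1:Mul2,r2:4,r3:9,r4:6,r5:Add1
  c4: issue ADD r5<-Add2  regs: r0:9,r1:Mul2,r2:4,r3:9,r4:6,r5:Add2
  c5: CDB Add1=3; stall  regs: r0:9,r1:Mul2,r2:4,r3:9,r4:6,r5:Add2
  c6: CDB Add2=18; stall  regs: r0:9,r1:Mul2,r2:4,r3:9,r4:6,r5:18
  c7: CDB Mul1=81; issue MUL r4<-Mul1  regs: r0:9,r1:Mul2,r2:4,r3:9,r4:Mul1,r5:18
  c8: CDB Mul2=48; issue MUL r4<-Mul2  regs: r0:9,r1:48,r2:4,r3:9,r4:Mul2,r5:18
  c9: stall  regs: r0:9,r1:48,r2:4,r3:9,r4:Mul2,r5:18
  c10: stall  regs: r0:9,r1:48,r2:4,r3:9,r4:Mul2,r5:18
  c11: CDB Mul1=162; issue MUL r1<-Mul1  regs: r0:9,r1:Mul1,r2:4,r3:9,r4:Mul2,r5:18
  c12: CDB Mul2=192; issue SUB r2<-Add1  regs: r0:9,r1:Mul1,r2:Add1,r3:9,r4:192,r5:18
  c13: issue ADD r3<-Add2  regs: r0:9,r1:Mul1,r2:Add1,r3:Add2,r4:192,r5:18
  c14: CDB Add1=188  regs: r0:9,r1:Mul1,r2:188,r3:Add2,r4:192,r5:18
  c15: -  regs: r0:9,r1:Mul1,r2:188,r3:Add2,r4:192,r5:18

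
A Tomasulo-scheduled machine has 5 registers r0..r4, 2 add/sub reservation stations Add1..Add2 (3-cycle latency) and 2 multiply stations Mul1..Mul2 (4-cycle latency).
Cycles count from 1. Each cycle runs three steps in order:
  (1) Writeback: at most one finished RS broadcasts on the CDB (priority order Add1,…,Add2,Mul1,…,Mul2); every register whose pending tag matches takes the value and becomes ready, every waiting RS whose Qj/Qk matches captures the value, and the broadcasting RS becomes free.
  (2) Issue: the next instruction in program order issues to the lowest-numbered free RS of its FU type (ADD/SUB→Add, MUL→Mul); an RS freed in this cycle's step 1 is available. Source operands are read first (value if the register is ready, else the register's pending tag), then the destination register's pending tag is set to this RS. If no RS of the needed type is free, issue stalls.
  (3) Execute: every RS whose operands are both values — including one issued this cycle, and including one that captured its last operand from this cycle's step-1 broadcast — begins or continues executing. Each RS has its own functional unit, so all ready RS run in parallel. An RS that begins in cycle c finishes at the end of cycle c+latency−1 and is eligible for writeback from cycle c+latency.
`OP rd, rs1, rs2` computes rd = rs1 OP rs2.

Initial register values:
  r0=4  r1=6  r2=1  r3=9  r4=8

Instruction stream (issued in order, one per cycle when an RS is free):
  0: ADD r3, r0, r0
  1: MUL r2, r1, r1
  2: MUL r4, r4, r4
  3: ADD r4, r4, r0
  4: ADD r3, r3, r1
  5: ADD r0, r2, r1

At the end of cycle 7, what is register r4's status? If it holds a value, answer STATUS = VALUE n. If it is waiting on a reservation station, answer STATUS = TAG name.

c1: issue ADD r3<-Add1 | r0:4,r1:6,r2:1,r3:Add1,r4:8
c2: issue MUL r2<-Mul1 | r0:4,r1:6,r2:Mul1,r3:Add1,r4:8
c3: issue MUL r4<-Mul2 | r0:4,r1:6,r2:Mul1,r3:Add1,r4:Mul2
c4: CDB Add1=8; issue ADD r4<-Add1 | r0:4,r1:6,r2:Mul1,r3:8,r4:Add1
c5: issue ADD r3<-Add2 | r0:4,r1:6,r2:Mul1,r3:Add2,r4:Add1
c6: CDB Mul1=36; stall | r0:4,r1:6,r2:36,r3:Add2,r4:Add1
c7: CDB Mul2=64; stall | r0:4,r1:6,r2:36,r3:Add2,r4:Add1

STATUS = TAG Add1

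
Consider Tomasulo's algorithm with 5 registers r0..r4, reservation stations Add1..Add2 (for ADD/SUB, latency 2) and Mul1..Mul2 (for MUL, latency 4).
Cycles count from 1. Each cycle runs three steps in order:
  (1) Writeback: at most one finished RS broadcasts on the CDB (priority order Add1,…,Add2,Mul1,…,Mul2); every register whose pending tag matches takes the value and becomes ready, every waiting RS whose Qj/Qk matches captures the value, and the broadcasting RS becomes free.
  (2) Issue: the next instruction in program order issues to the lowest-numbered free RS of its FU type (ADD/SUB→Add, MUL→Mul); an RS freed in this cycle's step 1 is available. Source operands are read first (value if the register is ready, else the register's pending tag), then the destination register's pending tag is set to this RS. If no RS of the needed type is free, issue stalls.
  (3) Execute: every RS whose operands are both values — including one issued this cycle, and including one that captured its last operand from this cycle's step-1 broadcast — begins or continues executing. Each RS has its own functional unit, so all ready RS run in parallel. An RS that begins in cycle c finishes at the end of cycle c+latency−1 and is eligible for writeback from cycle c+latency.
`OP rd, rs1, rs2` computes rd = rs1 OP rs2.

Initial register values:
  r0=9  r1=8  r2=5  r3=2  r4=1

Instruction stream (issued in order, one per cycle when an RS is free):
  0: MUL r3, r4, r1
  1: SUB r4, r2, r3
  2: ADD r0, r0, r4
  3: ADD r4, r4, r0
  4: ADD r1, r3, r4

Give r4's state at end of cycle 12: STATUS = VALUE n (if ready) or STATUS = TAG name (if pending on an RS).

STATUS = VALUE 3

c1: issue MUL r3<-Mul1 | r0:9,r1:8,r2:5,r3:Mul1,r4:1
c2: issue SUB r4<-Add1 | r0:9,r1:8,r2:5,r3:Mul1,r4:Add1
c3: issue ADD r0<-Add2 | r0:Add2,r1:8,r2:5,r3:Mul1,r4:Add1
c4: stall | r0:Add2,r1:8,r2:5,r3:Mul1,r4:Add1
c5: CDB Mul1=8; stall | r0:Add2,r1:8,r2:5,r3:8,r4:Add1
c6: stall | r0:Add2,r1:8,r2:5,r3:8,r4:Add1
c7: CDB Add1=-3; issue ADD r4<-Add1 | r0:Add2,r1:8,r2:5,r3:8,r4:Add1
c8: stall | r0:Add2,r1:8,r2:5,r3:8,r4:Add1
c9: CDB Add2=6; issue ADD r1<-Add2 | r0:6,r1:Add2,r2:5,r3:8,r4:Add1
c10: - | r0:6,r1:Add2,r2:5,r3:8,r4:Add1
c11: CDB Add1=3 | r0:6,r1:Add2,r2:5,r3:8,r4:3
c12: - | r0:6,r1:Add2,r2:5,r3:8,r4:3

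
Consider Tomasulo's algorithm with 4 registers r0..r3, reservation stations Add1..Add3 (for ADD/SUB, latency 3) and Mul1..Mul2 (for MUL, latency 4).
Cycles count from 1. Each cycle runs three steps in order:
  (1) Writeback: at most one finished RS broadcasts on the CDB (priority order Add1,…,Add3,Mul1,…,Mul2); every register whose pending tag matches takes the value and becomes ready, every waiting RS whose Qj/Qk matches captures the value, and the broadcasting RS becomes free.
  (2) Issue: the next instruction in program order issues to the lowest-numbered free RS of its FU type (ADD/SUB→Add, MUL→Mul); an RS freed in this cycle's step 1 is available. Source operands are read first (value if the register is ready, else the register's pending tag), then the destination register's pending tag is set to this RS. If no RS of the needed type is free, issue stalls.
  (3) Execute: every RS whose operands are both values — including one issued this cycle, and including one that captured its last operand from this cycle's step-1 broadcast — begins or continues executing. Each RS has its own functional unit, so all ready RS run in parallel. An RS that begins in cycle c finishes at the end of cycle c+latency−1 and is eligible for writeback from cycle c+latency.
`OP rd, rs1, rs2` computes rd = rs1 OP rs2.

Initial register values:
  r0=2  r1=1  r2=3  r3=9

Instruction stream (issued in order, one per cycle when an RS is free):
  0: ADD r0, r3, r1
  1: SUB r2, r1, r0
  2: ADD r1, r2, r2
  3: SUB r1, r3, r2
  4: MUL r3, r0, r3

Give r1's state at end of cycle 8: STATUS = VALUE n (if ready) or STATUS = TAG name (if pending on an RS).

c1: issue ADD r0<-Add1 | r0:Add1,r1:1,r2:3,r3:9
c2: issue SUB r2<-Add2 | r0:Add1,r1:1,r2:Add2,r3:9
c3: issue ADD r1<-Add3 | r0:Add1,r1:Add3,r2:Add2,r3:9
c4: CDB Add1=10; issue SUB r1<-Add1 | r0:10,r1:Add1,r2:Add2,r3:9
c5: issue MUL r3<-Mul1 | r0:10,r1:Add1,r2:Add2,r3:Mul1
c6: - | r0:10,r1:Add1,r2:Add2,r3:Mul1
c7: CDB Add2=-9 | r0:10,r1:Add1,r2:-9,r3:Mul1
c8: - | r0:10,r1:Add1,r2:-9,r3:Mul1

STATUS = TAG Add1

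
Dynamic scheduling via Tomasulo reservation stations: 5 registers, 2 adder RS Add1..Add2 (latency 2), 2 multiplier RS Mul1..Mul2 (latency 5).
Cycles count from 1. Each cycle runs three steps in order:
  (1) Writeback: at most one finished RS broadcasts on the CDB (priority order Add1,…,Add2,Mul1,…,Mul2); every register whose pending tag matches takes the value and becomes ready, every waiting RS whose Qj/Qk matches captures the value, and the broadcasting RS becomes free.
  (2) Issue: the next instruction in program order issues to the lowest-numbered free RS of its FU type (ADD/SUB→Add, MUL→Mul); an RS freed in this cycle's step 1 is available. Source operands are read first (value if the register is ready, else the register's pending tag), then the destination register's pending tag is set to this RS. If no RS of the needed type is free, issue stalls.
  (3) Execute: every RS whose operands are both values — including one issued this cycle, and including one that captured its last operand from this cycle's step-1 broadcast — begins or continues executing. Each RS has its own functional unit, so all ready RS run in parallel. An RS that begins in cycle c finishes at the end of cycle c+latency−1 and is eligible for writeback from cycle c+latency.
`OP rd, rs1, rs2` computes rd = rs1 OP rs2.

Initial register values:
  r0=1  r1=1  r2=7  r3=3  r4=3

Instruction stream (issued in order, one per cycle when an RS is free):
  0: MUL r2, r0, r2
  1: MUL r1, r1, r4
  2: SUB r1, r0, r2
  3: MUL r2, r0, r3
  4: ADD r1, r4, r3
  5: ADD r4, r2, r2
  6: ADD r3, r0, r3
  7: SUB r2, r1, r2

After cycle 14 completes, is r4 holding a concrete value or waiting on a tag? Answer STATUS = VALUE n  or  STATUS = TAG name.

c1: issue MUL r2<-Mul1 | r0:1,r1:1,r2:Mul1,r3:3,r4:3
c2: issue MUL r1<-Mul2 | r0:1,r1:Mul2,r2:Mul1,r3:3,r4:3
c3: issue SUB r1<-Add1 | r0:1,r1:Add1,r2:Mul1,r3:3,r4:3
c4: stall | r0:1,r1:Add1,r2:Mul1,r3:3,r4:3
c5: stall | r0:1,r1:Add1,r2:Mul1,r3:3,r4:3
c6: CDB Mul1=7; issue MUL r2<-Mul1 | r0:1,r1:Add1,r2:Mul1,r3:3,r4:3
c7: CDB Mul2=3; issue ADD r1<-Add2 | r0:1,r1:Add2,r2:Mul1,r3:3,r4:3
c8: CDB Add1=-6; issue ADD r4<-Add1 | r0:1,r1:Add2,r2:Mul1,r3:3,r4:Add1
c9: CDB Add2=6; issue ADD r3<-Add2 | r0:1,r1:6,r2:Mul1,r3:Add2,r4:Add1
c10: stall | r0:1,r1:6,r2:Mul1,r3:Add2,r4:Add1
c11: CDB Add2=4; issue SUB r2<-Add2 | r0:1,r1:6,r2:Add2,r3:4,r4:Add1
c12: CDB Mul1=3 | r0:1,r1:6,r2:Add2,r3:4,r4:Add1
c13: - | r0:1,r1:6,r2:Add2,r3:4,r4:Add1
c14: CDB Add1=6 | r0:1,r1:6,r2:Add2,r3:4,r4:6

STATUS = VALUE 6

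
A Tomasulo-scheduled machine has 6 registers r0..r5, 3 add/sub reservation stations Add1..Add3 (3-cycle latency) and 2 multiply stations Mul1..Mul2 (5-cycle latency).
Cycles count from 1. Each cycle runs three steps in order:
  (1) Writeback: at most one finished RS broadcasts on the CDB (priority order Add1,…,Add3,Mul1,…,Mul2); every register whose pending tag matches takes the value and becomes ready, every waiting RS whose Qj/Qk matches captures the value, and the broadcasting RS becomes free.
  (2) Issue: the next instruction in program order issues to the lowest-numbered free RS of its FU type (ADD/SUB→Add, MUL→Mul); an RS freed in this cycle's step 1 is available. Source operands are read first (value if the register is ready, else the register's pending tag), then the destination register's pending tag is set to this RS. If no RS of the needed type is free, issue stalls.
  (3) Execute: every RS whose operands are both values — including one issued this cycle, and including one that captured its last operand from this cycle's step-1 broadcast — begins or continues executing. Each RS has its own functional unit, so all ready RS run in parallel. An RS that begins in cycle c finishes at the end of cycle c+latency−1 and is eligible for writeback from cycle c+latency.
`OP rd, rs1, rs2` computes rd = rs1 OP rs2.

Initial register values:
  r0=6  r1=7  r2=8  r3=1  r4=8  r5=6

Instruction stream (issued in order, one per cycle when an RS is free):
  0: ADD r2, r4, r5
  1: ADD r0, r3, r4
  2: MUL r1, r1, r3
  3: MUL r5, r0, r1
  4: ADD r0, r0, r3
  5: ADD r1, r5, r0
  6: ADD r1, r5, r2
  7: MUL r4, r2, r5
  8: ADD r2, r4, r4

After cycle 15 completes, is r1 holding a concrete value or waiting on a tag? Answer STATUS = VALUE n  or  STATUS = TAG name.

STATUS = TAG Add3

  c1: issue ADD r2<-Add1  regs: r0:6,r1:7,r2:Add1,r3:1,r4:8,r5:6
  c2: issue ADD r0<-Add2  regs: r0:Add2,r1:7,r2:Add1,r3:1,r4:8,r5:6
  c3: issue MUL r1<-Mul1  regs: r0:Add2,r1:Mul1,r2:Add1,r3:1,r4:8,r5:6
  c4: CDB Add1=14; issue MUL r5<-Mul2  regs: r0:Add2,r1:Mul1,r2:14,r3:1,r4:8,r5:Mul2
  c5: CDB Add2=9; issue ADD r0<-Add1  regs: r0:Add1,r1:Mul1,r2:14,r3:1,r4:8,r5:Mul2
  c6: issue ADD r1<-Add2  regs: r0:Add1,r1:Add2,r2:14,r3:1,r4:8,r5:Mul2
  c7: issue ADD r1<-Add3  regs: r0:Add1,r1:Add3,r2:14,r3:1,r4:8,r5:Mul2
  c8: CDB Add1=10; stall  regs: r0:10,r1:Add3,r2:14,r3:1,r4:8,r5:Mul2
  c9: CDB Mul1=7; issue MUL r4<-Mul1  regs: r0:10,r1:Add3,r2:14,r3:1,r4:Mul1,r5:Mul2
  c10: issue ADD r2<-Add1  regs: r0:10,r1:Add3,r2:Add1,r3:1,r4:Mul1,r5:Mul2
  c11: -  regs: r0:10,r1:Add3,r2:Add1,r3:1,r4:Mul1,r5:Mul2
  c12: -  regs: r0:10,r1:Add3,r2:Add1,r3:1,r4:Mul1,r5:Mul2
  c13: -  regs: r0:10,r1:Add3,r2:Add1,r3:1,r4:Mul1,r5:Mul2
  c14: CDB Mul2=63  regs: r0:10,r1:Add3,r2:Add1,r3:1,r4:Mul1,r5:63
  c15: -  regs: r0:10,r1:Add3,r2:Add1,r3:1,r4:Mul1,r5:63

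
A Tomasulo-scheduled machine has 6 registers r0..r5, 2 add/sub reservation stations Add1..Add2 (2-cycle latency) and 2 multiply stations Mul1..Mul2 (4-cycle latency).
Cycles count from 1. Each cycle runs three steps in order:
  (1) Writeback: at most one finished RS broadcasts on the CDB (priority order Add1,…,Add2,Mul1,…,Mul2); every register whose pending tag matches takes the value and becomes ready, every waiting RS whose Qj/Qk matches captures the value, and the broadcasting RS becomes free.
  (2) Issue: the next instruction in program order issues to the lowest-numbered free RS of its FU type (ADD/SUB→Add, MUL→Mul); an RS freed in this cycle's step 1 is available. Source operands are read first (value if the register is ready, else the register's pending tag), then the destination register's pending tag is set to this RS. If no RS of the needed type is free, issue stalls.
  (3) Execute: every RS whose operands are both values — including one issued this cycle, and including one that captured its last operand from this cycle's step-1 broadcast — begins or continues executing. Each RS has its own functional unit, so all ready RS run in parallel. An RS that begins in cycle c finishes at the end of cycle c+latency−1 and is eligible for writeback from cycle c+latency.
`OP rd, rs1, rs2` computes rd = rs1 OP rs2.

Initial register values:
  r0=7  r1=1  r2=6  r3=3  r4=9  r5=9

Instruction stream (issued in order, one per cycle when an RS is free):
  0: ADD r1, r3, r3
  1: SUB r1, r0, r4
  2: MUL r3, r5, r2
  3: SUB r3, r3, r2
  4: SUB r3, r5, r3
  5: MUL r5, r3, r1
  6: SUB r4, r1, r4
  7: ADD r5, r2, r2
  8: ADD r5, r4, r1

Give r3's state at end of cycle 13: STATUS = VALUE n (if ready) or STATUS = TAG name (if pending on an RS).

STATUS = VALUE -39

cycle 1: issue ADD r1<-Add1 // r0:7,r1:Add1,r2:6,r3:3,r4:9,r5:9
cycle 2: issue SUB r1<-Add2 // r0:7,r1:Add2,r2:6,r3:3,r4:9,r5:9
cycle 3: CDB Add1=6; issue MUL r3<-Mul1 // r0:7,r1:Add2,r2:6,r3:Mul1,r4:9,r5:9
cycle 4: CDB Add2=-2; issue SUB r3<-Add1 // r0:7,r1:-2,r2:6,r3:Add1,r4:9,r5:9
cycle 5: issue SUB r3<-Add2 // r0:7,r1:-2,r2:6,r3:Add2,r4:9,r5:9
cycle 6: issue MUL r5<-Mul2 // r0:7,r1:-2,r2:6,r3:Add2,r4:9,r5:Mul2
cycle 7: CDB Mul1=54; stall // r0:7,r1:-2,r2:6,r3:Add2,r4:9,r5:Mul2
cycle 8: stall // r0:7,r1:-2,r2:6,r3:Add2,r4:9,r5:Mul2
cycle 9: CDB Add1=48; issue SUB r4<-Add1 // r0:7,r1:-2,r2:6,r3:Add2,r4:Add1,r5:Mul2
cycle 10: stall // r0:7,r1:-2,r2:6,r3:Add2,r4:Add1,r5:Mul2
cycle 11: CDB Add1=-11; issue ADD r5<-Add1 // r0:7,r1:-2,r2:6,r3:Add2,r4:-11,r5:Add1
cycle 12: CDB Add2=-39; issue ADD r5<-Add2 // r0:7,r1:-2,r2:6,r3:-39,r4:-11,r5:Add2
cycle 13: CDB Add1=12 // r0:7,r1:-2,r2:6,r3:-39,r4:-11,r5:Add2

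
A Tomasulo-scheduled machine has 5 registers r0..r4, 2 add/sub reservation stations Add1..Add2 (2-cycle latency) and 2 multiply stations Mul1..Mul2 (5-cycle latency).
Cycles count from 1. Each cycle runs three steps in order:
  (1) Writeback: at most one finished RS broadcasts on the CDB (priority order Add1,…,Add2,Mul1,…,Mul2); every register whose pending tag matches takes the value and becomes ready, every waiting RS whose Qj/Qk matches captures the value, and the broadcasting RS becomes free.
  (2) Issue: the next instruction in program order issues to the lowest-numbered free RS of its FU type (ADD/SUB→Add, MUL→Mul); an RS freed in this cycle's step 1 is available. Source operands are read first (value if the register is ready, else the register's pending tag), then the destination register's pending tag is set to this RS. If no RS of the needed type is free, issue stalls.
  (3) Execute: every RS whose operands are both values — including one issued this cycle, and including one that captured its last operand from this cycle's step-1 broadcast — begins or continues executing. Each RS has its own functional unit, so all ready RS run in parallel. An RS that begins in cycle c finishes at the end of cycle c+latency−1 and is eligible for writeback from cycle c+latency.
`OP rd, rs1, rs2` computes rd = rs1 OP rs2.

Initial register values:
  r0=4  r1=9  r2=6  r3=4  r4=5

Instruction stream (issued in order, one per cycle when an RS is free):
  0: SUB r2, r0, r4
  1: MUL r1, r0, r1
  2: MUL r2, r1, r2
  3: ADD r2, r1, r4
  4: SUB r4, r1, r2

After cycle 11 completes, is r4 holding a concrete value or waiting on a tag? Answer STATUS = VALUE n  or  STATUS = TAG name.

STATUS = VALUE -5

  c1: issue SUB r2<-Add1  regs: r0:4,r1:9,r2:Add1,r3:4,r4:5
  c2: issue MUL r1<-Mul1  regs: r0:4,r1:Mul1,r2:Add1,r3:4,r4:5
  c3: CDB Add1=-1; issue MUL r2<-Mul2  regs: r0:4,r1:Mul1,r2:Mul2,r3:4,r4:5
  c4: issue ADD r2<-Add1  regs: r0:4,r1:Mul1,r2:Add1,r3:4,r4:5
  c5: issue SUB r4<-Add2  regs: r0:4,r1:Mul1,r2:Add1,r3:4,r4:Add2
  c6: -  regs: r0:4,r1:Mul1,r2:Add1,r3:4,r4:Add2
  c7: CDB Mul1=36  regs: r0:4,r1:36,r2:Add1,r3:4,r4:Add2
  c8: -  regs: r0:4,r1:36,r2:Add1,r3:4,r4:Add2
  c9: CDB Add1=41  regs: r0:4,r1:36,r2:41,r3:4,r4:Add2
  c10: -  regs: r0:4,r1:36,r2:41,r3:4,r4:Add2
  c11: CDB Add2=-5  regs: r0:4,r1:36,r2:41,r3:4,r4:-5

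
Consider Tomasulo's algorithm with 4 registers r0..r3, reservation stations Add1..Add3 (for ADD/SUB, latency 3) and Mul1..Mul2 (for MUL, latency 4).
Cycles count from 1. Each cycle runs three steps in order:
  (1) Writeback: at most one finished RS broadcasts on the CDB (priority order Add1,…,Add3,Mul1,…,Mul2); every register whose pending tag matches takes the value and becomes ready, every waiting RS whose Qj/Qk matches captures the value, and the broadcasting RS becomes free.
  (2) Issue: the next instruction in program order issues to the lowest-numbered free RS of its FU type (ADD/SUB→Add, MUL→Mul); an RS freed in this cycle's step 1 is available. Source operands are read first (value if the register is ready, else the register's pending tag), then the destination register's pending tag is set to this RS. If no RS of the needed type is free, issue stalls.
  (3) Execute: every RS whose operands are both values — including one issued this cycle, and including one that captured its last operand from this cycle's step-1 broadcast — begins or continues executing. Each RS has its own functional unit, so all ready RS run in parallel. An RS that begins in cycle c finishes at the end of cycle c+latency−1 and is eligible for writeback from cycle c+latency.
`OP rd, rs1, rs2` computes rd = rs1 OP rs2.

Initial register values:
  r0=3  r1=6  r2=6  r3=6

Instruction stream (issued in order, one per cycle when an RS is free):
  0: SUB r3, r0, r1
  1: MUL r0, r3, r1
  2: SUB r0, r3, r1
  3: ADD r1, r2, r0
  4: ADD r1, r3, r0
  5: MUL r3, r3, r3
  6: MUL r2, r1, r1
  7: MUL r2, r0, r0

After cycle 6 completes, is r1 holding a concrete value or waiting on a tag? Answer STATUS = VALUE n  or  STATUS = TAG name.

  c1: issue SUB r3<-Add1  regs: r0:3,r1:6,r2:6,r3:Add1
  c2: issue MUL r0<-Mul1  regs: r0:Mul1,r1:6,r2:6,r3:Add1
  c3: issue SUB r0<-Add2  regs: r0:Add2,r1:6,r2:6,r3:Add1
  c4: CDB Add1=-3; issue ADD r1<-Add1  regs: r0:Add2,r1:Add1,r2:6,r3:-3
  c5: issue ADD r1<-Add3  regs: r0:Add2,r1:Add3,r2:6,r3:-3
  c6: issue MUL r3<-Mul2  regs: r0:Add2,r1:Add3,r2:6,r3:Mul2

STATUS = TAG Add3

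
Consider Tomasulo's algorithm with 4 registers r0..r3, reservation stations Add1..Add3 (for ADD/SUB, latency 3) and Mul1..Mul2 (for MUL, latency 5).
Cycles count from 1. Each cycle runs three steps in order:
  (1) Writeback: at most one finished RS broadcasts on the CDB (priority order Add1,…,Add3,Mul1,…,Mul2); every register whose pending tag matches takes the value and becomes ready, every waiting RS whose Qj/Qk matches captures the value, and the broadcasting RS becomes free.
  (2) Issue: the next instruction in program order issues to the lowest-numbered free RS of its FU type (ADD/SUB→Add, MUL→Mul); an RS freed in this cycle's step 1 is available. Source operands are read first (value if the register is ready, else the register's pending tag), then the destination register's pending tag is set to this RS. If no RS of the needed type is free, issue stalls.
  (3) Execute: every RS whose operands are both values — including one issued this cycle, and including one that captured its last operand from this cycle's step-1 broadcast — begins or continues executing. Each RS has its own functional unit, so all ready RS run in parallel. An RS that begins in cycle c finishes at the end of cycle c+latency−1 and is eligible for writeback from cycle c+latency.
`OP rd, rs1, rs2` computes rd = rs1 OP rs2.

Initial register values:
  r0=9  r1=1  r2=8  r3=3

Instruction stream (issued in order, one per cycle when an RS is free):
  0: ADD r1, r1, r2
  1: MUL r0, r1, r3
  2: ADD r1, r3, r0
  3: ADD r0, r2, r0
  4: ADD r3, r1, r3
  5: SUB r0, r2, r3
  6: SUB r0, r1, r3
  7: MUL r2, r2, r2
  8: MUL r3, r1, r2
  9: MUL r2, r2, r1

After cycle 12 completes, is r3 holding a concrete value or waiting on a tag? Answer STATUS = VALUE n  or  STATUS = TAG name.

cycle 1: issue ADD r1<-Add1 // r0:9,r1:Add1,r2:8,r3:3
cycle 2: issue MUL r0<-Mul1 // r0:Mul1,r1:Add1,r2:8,r3:3
cycle 3: issue ADD r1<-Add2 // r0:Mul1,r1:Add2,r2:8,r3:3
cycle 4: CDB Add1=9; issue ADD r0<-Add1 // r0:Add1,r1:Add2,r2:8,r3:3
cycle 5: issue ADD r3<-Add3 // r0:Add1,r1:Add2,r2:8,r3:Add3
cycle 6: stall // r0:Add1,r1:Add2,r2:8,r3:Add3
cycle 7: stall // r0:Add1,r1:Add2,r2:8,r3:Add3
cycle 8: stall // r0:Add1,r1:Add2,r2:8,r3:Add3
cycle 9: CDB Mul1=27; stall // r0:Add1,r1:Add2,r2:8,r3:Add3
cycle 10: stall // r0:Add1,r1:Add2,r2:8,r3:Add3
cycle 11: stall // r0:Add1,r1:Add2,r2:8,r3:Add3
cycle 12: CDB Add1=35; issue SUB r0<-Add1 // r0:Add1,r1:Add2,r2:8,r3:Add3

STATUS = TAG Add3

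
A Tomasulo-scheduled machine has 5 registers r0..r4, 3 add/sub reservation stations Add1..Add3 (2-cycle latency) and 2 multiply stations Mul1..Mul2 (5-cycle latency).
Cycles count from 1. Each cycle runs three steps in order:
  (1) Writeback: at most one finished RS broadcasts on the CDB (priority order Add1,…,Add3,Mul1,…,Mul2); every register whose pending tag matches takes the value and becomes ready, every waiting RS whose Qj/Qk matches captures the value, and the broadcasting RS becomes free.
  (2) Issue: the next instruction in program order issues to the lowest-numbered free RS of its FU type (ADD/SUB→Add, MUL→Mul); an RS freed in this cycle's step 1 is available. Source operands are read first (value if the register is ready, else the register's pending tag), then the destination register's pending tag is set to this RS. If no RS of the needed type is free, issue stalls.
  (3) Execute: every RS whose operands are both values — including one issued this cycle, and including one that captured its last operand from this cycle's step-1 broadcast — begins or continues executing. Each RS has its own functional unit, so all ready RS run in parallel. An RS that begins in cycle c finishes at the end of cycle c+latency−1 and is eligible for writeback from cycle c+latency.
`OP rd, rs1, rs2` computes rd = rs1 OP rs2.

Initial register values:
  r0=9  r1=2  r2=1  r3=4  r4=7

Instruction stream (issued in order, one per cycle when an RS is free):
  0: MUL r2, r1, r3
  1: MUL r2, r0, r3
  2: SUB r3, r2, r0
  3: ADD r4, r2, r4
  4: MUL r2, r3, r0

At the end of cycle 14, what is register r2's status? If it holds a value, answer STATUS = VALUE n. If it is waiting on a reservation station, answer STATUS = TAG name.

c1: issue MUL r2<-Mul1 | r0:9,r1:2,r2:Mul1,r3:4,r4:7
c2: issue MUL r2<-Mul2 | r0:9,r1:2,r2:Mul2,r3:4,r4:7
c3: issue SUB r3<-Add1 | r0:9,r1:2,r2:Mul2,r3:Add1,r4:7
c4: issue ADD r4<-Add2 | r0:9,r1:2,r2:Mul2,r3:Add1,r4:Add2
c5: stall | r0:9,r1:2,r2:Mul2,r3:Add1,r4:Add2
c6: CDB Mul1=8; issue MUL r2<-Mul1 | r0:9,r1:2,r2:Mul1,r3:Add1,r4:Add2
c7: CDB Mul2=36 | r0:9,r1:2,r2:Mul1,r3:Add1,r4:Add2
c8: - | r0:9,r1:2,r2:Mul1,r3:Add1,r4:Add2
c9: CDB Add1=27 | r0:9,r1:2,r2:Mul1,r3:27,r4:Add2
c10: CDB Add2=43 | r0:9,r1:2,r2:Mul1,r3:27,r4:43
c11: - | r0:9,r1:2,r2:Mul1,r3:27,r4:43
c12: - | r0:9,r1:2,r2:Mul1,r3:27,r4:43
c13: - | r0:9,r1:2,r2:Mul1,r3:27,r4:43
c14: CDB Mul1=243 | r0:9,r1:2,r2:243,r3:27,r4:43

STATUS = VALUE 243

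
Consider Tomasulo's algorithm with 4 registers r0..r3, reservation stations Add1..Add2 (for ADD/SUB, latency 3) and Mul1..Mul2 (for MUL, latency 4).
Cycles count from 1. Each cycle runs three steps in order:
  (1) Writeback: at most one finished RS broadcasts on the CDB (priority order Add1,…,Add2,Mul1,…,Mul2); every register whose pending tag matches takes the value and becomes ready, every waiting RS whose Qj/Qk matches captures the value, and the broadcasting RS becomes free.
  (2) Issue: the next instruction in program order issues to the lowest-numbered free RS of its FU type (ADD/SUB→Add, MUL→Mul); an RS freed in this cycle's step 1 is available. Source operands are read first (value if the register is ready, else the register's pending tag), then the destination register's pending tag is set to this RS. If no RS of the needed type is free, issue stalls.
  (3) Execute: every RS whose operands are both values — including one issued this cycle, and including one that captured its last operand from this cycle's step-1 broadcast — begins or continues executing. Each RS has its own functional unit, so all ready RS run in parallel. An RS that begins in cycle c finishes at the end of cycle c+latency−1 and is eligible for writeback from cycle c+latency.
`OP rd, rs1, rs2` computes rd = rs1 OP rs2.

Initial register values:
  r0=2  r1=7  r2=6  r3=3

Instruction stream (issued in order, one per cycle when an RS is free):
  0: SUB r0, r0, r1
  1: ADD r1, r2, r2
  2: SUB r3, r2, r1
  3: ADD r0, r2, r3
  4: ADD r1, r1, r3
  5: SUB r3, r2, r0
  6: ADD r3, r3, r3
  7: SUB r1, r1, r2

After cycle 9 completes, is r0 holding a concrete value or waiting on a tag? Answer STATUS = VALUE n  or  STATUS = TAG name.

  c1: issue SUB r0<-Add1  regs: r0:Add1,r1:7,r2:6,r3:3
  c2: issue ADD r1<-Add2  regs: r0:Add1,r1:Add2,r2:6,r3:3
  c3: stall  regs: r0:Add1,r1:Add2,r2:6,r3:3
  c4: CDB Add1=-5; issue SUB r3<-Add1  regs: r0:-5,r1:Add2,r2:6,r3:Add1
  c5: CDB Add2=12; issue ADD r0<-Add2  regs: r0:Add2,r1:12,r2:6,r3:Add1
  c6: stall  regs: r0:Add2,r1:12,r2:6,r3:Add1
  c7: stall  regs: r0:Add2,r1:12,r2:6,r3:Add1
  c8: CDB Add1=-6; issue ADD r1<-Add1  regs: r0:Add2,r1:Add1,r2:6,r3:-6
  c9: stall  regs: r0:Add2,r1:Add1,r2:6,r3:-6

STATUS = TAG Add2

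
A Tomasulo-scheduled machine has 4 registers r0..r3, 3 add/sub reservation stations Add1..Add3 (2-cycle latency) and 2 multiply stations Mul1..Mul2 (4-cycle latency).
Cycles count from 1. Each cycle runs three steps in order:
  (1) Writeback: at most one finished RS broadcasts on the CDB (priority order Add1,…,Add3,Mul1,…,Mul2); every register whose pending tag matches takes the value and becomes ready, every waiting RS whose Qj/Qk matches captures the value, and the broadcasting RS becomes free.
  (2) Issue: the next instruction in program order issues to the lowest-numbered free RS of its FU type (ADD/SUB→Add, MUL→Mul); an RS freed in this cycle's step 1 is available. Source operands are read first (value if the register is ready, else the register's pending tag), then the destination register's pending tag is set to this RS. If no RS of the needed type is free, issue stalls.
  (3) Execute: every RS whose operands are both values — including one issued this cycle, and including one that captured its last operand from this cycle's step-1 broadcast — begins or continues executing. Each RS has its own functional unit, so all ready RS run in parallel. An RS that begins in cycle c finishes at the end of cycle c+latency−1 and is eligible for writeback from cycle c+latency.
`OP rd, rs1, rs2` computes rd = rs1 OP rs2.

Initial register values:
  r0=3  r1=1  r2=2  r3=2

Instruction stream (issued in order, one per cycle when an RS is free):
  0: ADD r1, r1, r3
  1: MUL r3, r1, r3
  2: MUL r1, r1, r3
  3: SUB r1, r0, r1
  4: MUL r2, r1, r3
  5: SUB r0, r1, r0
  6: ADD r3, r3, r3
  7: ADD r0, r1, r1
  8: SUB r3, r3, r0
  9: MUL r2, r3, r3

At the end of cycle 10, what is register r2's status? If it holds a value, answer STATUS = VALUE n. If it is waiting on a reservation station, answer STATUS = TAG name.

cycle 1: issue ADD r1<-Add1 // r0:3,r1:Add1,r2:2,r3:2
cycle 2: issue MUL r3<-Mul1 // r0:3,r1:Add1,r2:2,r3:Mul1
cycle 3: CDB Add1=3; issue MUL r1<-Mul2 // r0:3,r1:Mul2,r2:2,r3:Mul1
cycle 4: issue SUB r1<-Add1 // r0:3,r1:Add1,r2:2,r3:Mul1
cycle 5: stall // r0:3,r1:Add1,r2:2,r3:Mul1
cycle 6: stall // r0:3,r1:Add1,r2:2,r3:Mul1
cycle 7: CDB Mul1=6; issue MUL r2<-Mul1 // r0:3,r1:Add1,r2:Mul1,r3:6
cycle 8: issue SUB r0<-Add2 // r0:Add2,r1:Add1,r2:Mul1,r3:6
cycle 9: issue ADD r3<-Add3 // r0:Add2,r1:Add1,r2:Mul1,r3:Add3
cycle 10: stall // r0:Add2,r1:Add1,r2:Mul1,r3:Add3

STATUS = TAG Mul1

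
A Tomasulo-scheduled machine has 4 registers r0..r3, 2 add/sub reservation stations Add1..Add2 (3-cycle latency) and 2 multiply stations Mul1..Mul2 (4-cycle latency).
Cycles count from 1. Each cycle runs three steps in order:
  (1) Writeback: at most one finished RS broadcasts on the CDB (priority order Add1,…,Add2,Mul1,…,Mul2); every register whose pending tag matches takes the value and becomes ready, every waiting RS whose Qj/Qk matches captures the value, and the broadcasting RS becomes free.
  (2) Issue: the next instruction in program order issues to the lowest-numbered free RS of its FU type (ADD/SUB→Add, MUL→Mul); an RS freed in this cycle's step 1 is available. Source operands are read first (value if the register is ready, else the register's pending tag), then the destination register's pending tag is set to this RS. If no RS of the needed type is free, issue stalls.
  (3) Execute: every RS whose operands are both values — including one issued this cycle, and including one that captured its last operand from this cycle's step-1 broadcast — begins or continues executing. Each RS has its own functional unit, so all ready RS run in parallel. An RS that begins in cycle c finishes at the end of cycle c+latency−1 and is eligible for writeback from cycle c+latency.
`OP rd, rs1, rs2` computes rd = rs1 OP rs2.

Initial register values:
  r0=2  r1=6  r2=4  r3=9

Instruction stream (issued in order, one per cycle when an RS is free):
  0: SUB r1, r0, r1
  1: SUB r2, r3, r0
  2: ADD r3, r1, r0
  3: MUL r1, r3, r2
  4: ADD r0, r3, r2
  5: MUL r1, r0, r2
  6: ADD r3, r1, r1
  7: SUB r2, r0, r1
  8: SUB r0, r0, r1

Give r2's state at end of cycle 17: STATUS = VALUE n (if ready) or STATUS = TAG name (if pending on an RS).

STATUS = TAG Add2

c1: issue SUB r1<-Add1 | r0:2,r1:Add1,r2:4,r3:9
c2: issue SUB r2<-Add2 | r0:2,r1:Add1,r2:Add2,r3:9
c3: stall | r0:2,r1:Add1,r2:Add2,r3:9
c4: CDB Add1=-4; issue ADD r3<-Add1 | r0:2,r1:-4,r2:Add2,r3:Add1
c5: CDB Add2=7; issue MUL r1<-Mul1 | r0:2,r1:Mul1,r2:7,r3:Add1
c6: issue ADD r0<-Add2 | r0:Add2,r1:Mul1,r2:7,r3:Add1
c7: CDB Add1=-2; issue MUL r1<-Mul2 | r0:Add2,r1:Mul2,r2:7,r3:-2
c8: issue ADD r3<-Add1 | r0:Add2,r1:Mul2,r2:7,r3:Add1
c9: stall | r0:Add2,r1:Mul2,r2:7,r3:Add1
c10: CDB Add2=5; issue SUB r2<-Add2 | r0:5,r1:Mul2,r2:Add2,r3:Add1
c11: CDB Mul1=-14; stall | r0:5,r1:Mul2,r2:Add2,r3:Add1
c12: stall | r0:5,r1:Mul2,r2:Add2,r3:Add1
c13: stall | r0:5,r1:Mul2,r2:Add2,r3:Add1
c14: CDB Mul2=35; stall | r0:5,r1:35,r2:Add2,r3:Add1
c15: stall | r0:5,r1:35,r2:Add2,r3:Add1
c16: stall | r0:5,r1:35,r2:Add2,r3:Add1
c17: CDB Add1=70; issue SUB r0<-Add1 | r0:Add1,r1:35,r2:Add2,r3:70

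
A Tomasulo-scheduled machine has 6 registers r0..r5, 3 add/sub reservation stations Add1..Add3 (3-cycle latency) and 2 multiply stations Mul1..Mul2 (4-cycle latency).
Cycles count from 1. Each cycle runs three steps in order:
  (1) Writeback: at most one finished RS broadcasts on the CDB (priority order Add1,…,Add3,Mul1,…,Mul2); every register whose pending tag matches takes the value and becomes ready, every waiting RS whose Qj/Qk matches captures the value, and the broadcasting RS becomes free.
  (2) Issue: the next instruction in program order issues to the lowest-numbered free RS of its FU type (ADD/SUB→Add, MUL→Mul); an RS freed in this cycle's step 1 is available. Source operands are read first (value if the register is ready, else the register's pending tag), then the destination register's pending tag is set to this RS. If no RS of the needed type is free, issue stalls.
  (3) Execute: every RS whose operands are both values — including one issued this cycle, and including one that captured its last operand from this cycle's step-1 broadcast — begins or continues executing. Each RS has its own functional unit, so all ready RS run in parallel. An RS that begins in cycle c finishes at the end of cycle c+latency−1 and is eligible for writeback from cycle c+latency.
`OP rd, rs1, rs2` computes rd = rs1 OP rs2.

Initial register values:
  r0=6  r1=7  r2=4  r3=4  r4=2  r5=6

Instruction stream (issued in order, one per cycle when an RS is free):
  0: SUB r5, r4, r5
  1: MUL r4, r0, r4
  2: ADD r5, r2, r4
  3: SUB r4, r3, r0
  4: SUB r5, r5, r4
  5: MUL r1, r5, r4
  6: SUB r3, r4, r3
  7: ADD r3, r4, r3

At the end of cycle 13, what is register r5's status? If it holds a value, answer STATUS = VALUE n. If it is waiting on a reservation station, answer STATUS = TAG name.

cycle 1: issue SUB r5<-Add1 // r0:6,r1:7,r2:4,r3:4,r4:2,r5:Add1
cycle 2: issue MUL r4<-Mul1 // r0:6,r1:7,r2:4,r3:4,r4:Mul1,r5:Add1
cycle 3: issue ADD r5<-Add2 // r0:6,r1:7,r2:4,r3:4,r4:Mul1,r5:Add2
cycle 4: CDB Add1=-4; issue SUB r4<-Add1 // r0:6,r1:7,r2:4,r3:4,r4:Add1,r5:Add2
cycle 5: issue SUB r5<-Add3 // r0:6,r1:7,r2:4,r3:4,r4:Add1,r5:Add3
cycle 6: CDB Mul1=12; issue MUL r1<-Mul1 // r0:6,r1:Mul1,r2:4,r3:4,r4:Add1,r5:Add3
cycle 7: CDB Add1=-2; issue SUB r3<-Add1 // r0:6,r1:Mul1,r2:4,r3:Add1,r4:-2,r5:Add3
cycle 8: stall // r0:6,r1:Mul1,r2:4,r3:Add1,r4:-2,r5:Add3
cycle 9: CDB Add2=16; issue ADD r3<-Add2 // r0:6,r1:Mul1,r2:4,r3:Add2,r4:-2,r5:Add3
cycle 10: CDB Add1=-6 // r0:6,r1:Mul1,r2:4,r3:Add2,r4:-2,r5:Add3
cycle 11: - // r0:6,r1:Mul1,r2:4,r3:Add2,r4:-2,r5:Add3
cycle 12: CDB Add3=18 // r0:6,r1:Mul1,r2:4,r3:Add2,r4:-2,r5:18
cycle 13: CDB Add2=-8 // r0:6,r1:Mul1,r2:4,r3:-8,r4:-2,r5:18

STATUS = VALUE 18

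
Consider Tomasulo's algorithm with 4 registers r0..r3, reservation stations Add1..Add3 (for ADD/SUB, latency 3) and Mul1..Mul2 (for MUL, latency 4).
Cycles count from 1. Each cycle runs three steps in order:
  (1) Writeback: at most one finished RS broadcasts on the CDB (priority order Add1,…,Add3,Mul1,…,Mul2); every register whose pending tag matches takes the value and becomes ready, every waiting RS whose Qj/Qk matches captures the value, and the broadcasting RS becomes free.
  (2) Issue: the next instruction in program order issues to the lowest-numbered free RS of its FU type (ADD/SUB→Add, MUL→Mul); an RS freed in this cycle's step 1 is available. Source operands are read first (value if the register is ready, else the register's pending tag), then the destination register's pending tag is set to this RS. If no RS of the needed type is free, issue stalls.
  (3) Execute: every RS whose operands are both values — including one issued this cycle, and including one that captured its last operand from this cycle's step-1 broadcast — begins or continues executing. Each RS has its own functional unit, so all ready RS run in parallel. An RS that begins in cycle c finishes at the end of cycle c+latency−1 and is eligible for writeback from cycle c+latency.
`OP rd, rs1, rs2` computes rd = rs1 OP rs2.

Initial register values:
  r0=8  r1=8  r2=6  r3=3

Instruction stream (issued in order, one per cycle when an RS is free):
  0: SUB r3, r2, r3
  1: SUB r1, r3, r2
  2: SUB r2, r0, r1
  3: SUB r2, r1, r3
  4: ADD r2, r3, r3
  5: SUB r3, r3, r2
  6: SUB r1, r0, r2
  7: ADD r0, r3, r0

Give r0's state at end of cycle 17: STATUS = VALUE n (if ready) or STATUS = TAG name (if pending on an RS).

STATUS = VALUE 5

cycle 1: issue SUB r3<-Add1 // r0:8,r1:8,r2:6,r3:Add1
cycle 2: issue SUB r1<-Add2 // r0:8,r1:Add2,r2:6,r3:Add1
cycle 3: issue SUB r2<-Add3 // r0:8,r1:Add2,r2:Add3,r3:Add1
cycle 4: CDB Add1=3; issue SUB r2<-Add1 // r0:8,r1:Add2,r2:Add1,r3:3
cycle 5: stall // r0:8,r1:Add2,r2:Add1,r3:3
cycle 6: stall // r0:8,r1:Add2,r2:Add1,r3:3
cycle 7: CDB Add2=-3; issue ADD r2<-Add2 // r0:8,r1:-3,r2:Add2,r3:3
cycle 8: stall // r0:8,r1:-3,r2:Add2,r3:3
cycle 9: stall // r0:8,r1:-3,r2:Add2,r3:3
cycle 10: CDB Add1=-6; issue SUB r3<-Add1 // r0:8,r1:-3,r2:Add2,r3:Add1
cycle 11: CDB Add2=6; issue SUB r1<-Add2 // r0:8,r1:Add2,r2:6,r3:Add1
cycle 12: CDB Add3=11; issue ADD r0<-Add3 // r0:Add3,r1:Add2,r2:6,r3:Add1
cycle 13: - // r0:Add3,r1:Add2,r2:6,r3:Add1
cycle 14: CDB Add1=-3 // r0:Add3,r1:Add2,r2:6,r3:-3
cycle 15: CDB Add2=2 // r0:Add3,r1:2,r2:6,r3:-3
cycle 16: - // r0:Add3,r1:2,r2:6,r3:-3
cycle 17: CDB Add3=5 // r0:5,r1:2,r2:6,r3:-3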